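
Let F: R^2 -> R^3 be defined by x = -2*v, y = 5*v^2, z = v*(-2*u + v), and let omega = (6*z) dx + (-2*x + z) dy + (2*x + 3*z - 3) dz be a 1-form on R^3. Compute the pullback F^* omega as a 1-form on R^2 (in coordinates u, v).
F^* omega = (2*v*(6*u*v - 3*v^2 + 4*v + 3)) du + (12*u^2*v - 38*u*v^2 + 32*u*v + 6*u + 16*v^3 + 20*v^2 - 6*v) dv

Using F^*(f dg) = (f ∘ F) d(g ∘ F), substitute each coordinate x_i by F_i(u, v) in f_i, and replace dx_i by d F_i = (∂F_i/∂u) du + (∂F_i/∂v) dv.
  For the x component: f_1(F) = 6*v*(-2*u + v); d F_1 = (0) du + (-2) dv
  For the y component: f_2(F) = v*(-2*u + v + 4); d F_2 = (0) du + (10*v) dv
  For the z component: f_3(F) = -6*u*v + 3*v^2 - 4*v - 3; d F_3 = (-2*v) du + (-2*u + 2*v) dv
Combining and collecting du, dv coefficients:
  coeff of du: 2*v*(6*u*v - 3*v^2 + 4*v + 3)
  coeff of dv: 12*u^2*v - 38*u*v^2 + 32*u*v + 6*u + 16*v^3 + 20*v^2 - 6*v
F^* omega = (2*v*(6*u*v - 3*v^2 + 4*v + 3)) du + (12*u^2*v - 38*u*v^2 + 32*u*v + 6*u + 16*v^3 + 20*v^2 - 6*v) dv.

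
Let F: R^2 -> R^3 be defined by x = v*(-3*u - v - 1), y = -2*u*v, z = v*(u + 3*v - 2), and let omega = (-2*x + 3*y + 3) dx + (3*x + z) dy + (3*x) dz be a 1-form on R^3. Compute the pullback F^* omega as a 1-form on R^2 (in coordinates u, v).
F^* omega = (v*(7*u*v - 9*v^2 + v - 9)) du + (7*u^2*v - 63*u*v^2 + 19*u*v - 9*u - 22*v^3 - 18*v^2 - 2*v - 3) dv

Using F^*(f dg) = (f ∘ F) d(g ∘ F), substitute each coordinate x_i by F_i(u, v) in f_i, and replace dx_i by d F_i = (∂F_i/∂u) du + (∂F_i/∂v) dv.
  For the x component: f_1(F) = 2*v^2 + 2*v + 3; d F_1 = (-3*v) du + (-3*u - 2*v - 1) dv
  For the y component: f_2(F) = v*(-8*u - 5); d F_2 = (-2*v) du + (-2*u) dv
  For the z component: f_3(F) = 3*v*(-3*u - v - 1); d F_3 = (v) du + (u + 6*v - 2) dv
Combining and collecting du, dv coefficients:
  coeff of du: v*(7*u*v - 9*v^2 + v - 9)
  coeff of dv: 7*u^2*v - 63*u*v^2 + 19*u*v - 9*u - 22*v^3 - 18*v^2 - 2*v - 3
F^* omega = (v*(7*u*v - 9*v^2 + v - 9)) du + (7*u^2*v - 63*u*v^2 + 19*u*v - 9*u - 22*v^3 - 18*v^2 - 2*v - 3) dv.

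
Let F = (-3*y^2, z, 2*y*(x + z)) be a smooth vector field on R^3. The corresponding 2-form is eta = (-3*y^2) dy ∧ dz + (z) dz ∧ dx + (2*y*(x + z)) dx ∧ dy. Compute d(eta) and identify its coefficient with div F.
d(eta) = (2*y) dx ∧ dy ∧ dz; div F = 2*y

For a 2-form in R^3 of the form above, applying d gives a 3-form with coefficient ∂P/∂x + ∂Q/∂y + ∂R/∂z:
  ∂P/∂x = 0
  ∂Q/∂y = 0
  ∂R/∂z = 2*y
Sum = 2*y, which is exactly div F.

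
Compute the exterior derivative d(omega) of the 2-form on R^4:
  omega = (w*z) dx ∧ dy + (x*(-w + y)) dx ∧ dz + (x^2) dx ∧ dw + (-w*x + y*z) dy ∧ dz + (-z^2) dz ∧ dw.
d(omega) = (-x) dx ∧ dy ∧ dz + (z) dx ∧ dy ∧ dw + (-x) dx ∧ dz ∧ dw + (-x) dy ∧ dz ∧ dw

For a 2-form omega = sum_{i<j} g_{ij} dx_i ∧ dx_j, the exterior derivative is
  d(omega) = sum_{i<j} d(g_{ij}) ∧ dx_i ∧ dx_j = sum_{i<j, k} (∂g_{ij}/∂x_k) dx_k ∧ dx_i ∧ dx_j.
Expand each term, using dx_k ∧ dx_i ∧ dx_j = sgn(permutation) dx_{(a)} ∧ dx_{(b)} ∧ dx_{(c)} with (a < b < c) sorted:
  d(w*z) includes (∂/∂z)(w*z) dz = (w) dz, which multiplied by dx ∧ dy gives (w) dx ∧ dy ∧ dz
  d(w*z) includes (∂/∂w)(w*z) dw = (z) dw, which multiplied by dx ∧ dy gives (z) dx ∧ dy ∧ dw
  d(x*(-w + y)) includes (∂/∂y)(x*(-w + y)) dy = (x) dy, which multiplied by dx ∧ dz gives (-x) dx ∧ dy ∧ dz
  d(x*(-w + y)) includes (∂/∂w)(x*(-w + y)) dw = (-x) dw, which multiplied by dx ∧ dz gives (-x) dx ∧ dz ∧ dw
  d(-w*x + y*z) includes (∂/∂x)(-w*x + y*z) dx = (-w) dx, which multiplied by dy ∧ dz gives (-w) dx ∧ dy ∧ dz
  d(-w*x + y*z) includes (∂/∂w)(-w*x + y*z) dw = (-x) dw, which multiplied by dy ∧ dz gives (-x) dy ∧ dz ∧ dw
Collecting like 3-forms: d(omega) = (-x) dx ∧ dy ∧ dz + (z) dx ∧ dy ∧ dw + (-x) dx ∧ dz ∧ dw + (-x) dy ∧ dz ∧ dw.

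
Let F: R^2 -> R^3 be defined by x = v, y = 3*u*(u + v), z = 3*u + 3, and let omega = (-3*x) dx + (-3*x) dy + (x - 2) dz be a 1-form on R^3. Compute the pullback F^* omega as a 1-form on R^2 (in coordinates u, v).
F^* omega = (-18*u*v - 9*v^2 + 3*v - 6) du + (3*v*(-3*u - 1)) dv

Using F^*(f dg) = (f ∘ F) d(g ∘ F), substitute each coordinate x_i by F_i(u, v) in f_i, and replace dx_i by d F_i = (∂F_i/∂u) du + (∂F_i/∂v) dv.
  For the x component: f_1(F) = -3*v; d F_1 = (0) du + (1) dv
  For the y component: f_2(F) = -3*v; d F_2 = (6*u + 3*v) du + (3*u) dv
  For the z component: f_3(F) = v - 2; d F_3 = (3) du + (0) dv
Combining and collecting du, dv coefficients:
  coeff of du: -18*u*v - 9*v^2 + 3*v - 6
  coeff of dv: 3*v*(-3*u - 1)
F^* omega = (-18*u*v - 9*v^2 + 3*v - 6) du + (3*v*(-3*u - 1)) dv.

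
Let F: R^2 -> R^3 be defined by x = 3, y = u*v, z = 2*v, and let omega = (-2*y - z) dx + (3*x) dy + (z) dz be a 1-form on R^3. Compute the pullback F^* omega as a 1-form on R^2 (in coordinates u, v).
F^* omega = (9*v) du + (9*u + 4*v) dv

Using F^*(f dg) = (f ∘ F) d(g ∘ F), substitute each coordinate x_i by F_i(u, v) in f_i, and replace dx_i by d F_i = (∂F_i/∂u) du + (∂F_i/∂v) dv.
  For the x component: f_1(F) = 2*v*(-u - 1); d F_1 = (0) du + (0) dv
  For the y component: f_2(F) = 9; d F_2 = (v) du + (u) dv
  For the z component: f_3(F) = 2*v; d F_3 = (0) du + (2) dv
Combining and collecting du, dv coefficients:
  coeff of du: 9*v
  coeff of dv: 9*u + 4*v
F^* omega = (9*v) du + (9*u + 4*v) dv.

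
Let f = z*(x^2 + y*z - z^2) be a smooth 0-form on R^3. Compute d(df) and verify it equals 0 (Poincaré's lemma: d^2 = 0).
d(df) = 0

Step 1: df = sum_i (∂f/∂x_i) dx_i = (2*x*z) dx + (z^2) dy + (x^2 + 2*y*z - 3*z^2) dz.
Step 2: Apply d again. Using the 1-form formula, the coefficient of dx ∧ dy in d(df) is ∂^2 f/∂x ∂y - ∂^2 f/∂y ∂x = (0) - (0) = 0 (equality of mixed partials for smooth f).
Similarly for dx ∧ dz and dy ∧ dz — all coefficients vanish. So d(df) = 0.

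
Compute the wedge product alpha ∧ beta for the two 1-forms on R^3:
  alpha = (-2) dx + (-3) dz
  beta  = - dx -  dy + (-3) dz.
alpha ∧ beta = (2) dx ∧ dy + (3) dx ∧ dz + (-3) dy ∧ dz

Distribute the wedge, using dx_i ∧ dx_j = -dx_j ∧ dx_i and dx_i ∧ dx_i = 0. For each pair (i, j) with i < j, the coefficient of dx_i ∧ dx_j in alpha ∧ beta is (alpha_i * beta_j - alpha_j * beta_i). Collecting: alpha ∧ beta = (2) dx ∧ dy + (3) dx ∧ dz + (-3) dy ∧ dz.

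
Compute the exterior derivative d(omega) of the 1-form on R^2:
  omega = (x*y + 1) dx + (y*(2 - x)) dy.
d(omega) = (-x - y) dx ∧ dy

For a 1-form omega = sum_i f_i dx_i, the exterior derivative is
  d(omega) = sum_{i < j} (∂f_j/∂x_i - ∂f_i/∂x_j) dx_i ∧ dx_j.
  coefficient of dx ∧ dy: ∂f_2/∂x - ∂f_1/∂y = ∂(y*(2 - x))/∂x - ∂(x*y + 1)/∂y = -x - y
Assembling: d(omega) = (-x - y) dx ∧ dy.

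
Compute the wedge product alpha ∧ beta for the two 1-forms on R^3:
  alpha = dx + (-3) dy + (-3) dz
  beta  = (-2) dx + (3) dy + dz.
alpha ∧ beta = (-3) dx ∧ dy + (-5) dx ∧ dz + (6) dy ∧ dz

Distribute the wedge, using dx_i ∧ dx_j = -dx_j ∧ dx_i and dx_i ∧ dx_i = 0. For each pair (i, j) with i < j, the coefficient of dx_i ∧ dx_j in alpha ∧ beta is (alpha_i * beta_j - alpha_j * beta_i). Collecting: alpha ∧ beta = (-3) dx ∧ dy + (-5) dx ∧ dz + (6) dy ∧ dz.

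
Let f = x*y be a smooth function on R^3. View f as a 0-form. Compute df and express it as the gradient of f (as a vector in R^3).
df = (y) dx + (x) dy + (0) dz; grad f = (y, x, 0)

For a 0-form f, d f = (∂f/∂x) dx + (∂f/∂y) dy + (∂f/∂z) dz. The components of the vector representation are exactly the entries of grad f in Cartesian coordinates:
  ∂f/∂x = y
  ∂f/∂y = x
  ∂f/∂z = 0.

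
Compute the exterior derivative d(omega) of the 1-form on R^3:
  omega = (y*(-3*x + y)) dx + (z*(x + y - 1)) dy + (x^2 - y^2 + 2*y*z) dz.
d(omega) = (3*x - 2*y + z) dx ∧ dy + (2*x) dx ∧ dz + (-x - 3*y + 2*z + 1) dy ∧ dz

For a 1-form omega = sum_i f_i dx_i, the exterior derivative is
  d(omega) = sum_{i < j} (∂f_j/∂x_i - ∂f_i/∂x_j) dx_i ∧ dx_j.
  coefficient of dx ∧ dy: ∂f_2/∂x - ∂f_1/∂y = ∂(z*(x + y - 1))/∂x - ∂(y*(-3*x + y))/∂y = 3*x - 2*y + z
  coefficient of dx ∧ dz: ∂f_3/∂x - ∂f_1/∂z = ∂(x^2 - y^2 + 2*y*z)/∂x - ∂(y*(-3*x + y))/∂z = 2*x
  coefficient of dy ∧ dz: ∂f_3/∂y - ∂f_2/∂z = ∂(x^2 - y^2 + 2*y*z)/∂y - ∂(z*(x + y - 1))/∂z = -x - 3*y + 2*z + 1
Assembling: d(omega) = (3*x - 2*y + z) dx ∧ dy + (2*x) dx ∧ dz + (-x - 3*y + 2*z + 1) dy ∧ dz.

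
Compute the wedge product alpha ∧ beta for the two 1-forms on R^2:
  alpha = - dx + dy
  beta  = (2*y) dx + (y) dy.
alpha ∧ beta = (-3*y) dx ∧ dy

Distribute the wedge, using dx_i ∧ dx_j = -dx_j ∧ dx_i and dx_i ∧ dx_i = 0. For each pair (i, j) with i < j, the coefficient of dx_i ∧ dx_j in alpha ∧ beta is (alpha_i * beta_j - alpha_j * beta_i). Collecting: alpha ∧ beta = (-3*y) dx ∧ dy.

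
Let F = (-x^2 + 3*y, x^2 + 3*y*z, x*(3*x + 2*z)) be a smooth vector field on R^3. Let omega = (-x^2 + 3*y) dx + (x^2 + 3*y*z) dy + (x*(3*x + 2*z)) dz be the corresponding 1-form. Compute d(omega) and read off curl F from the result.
d(omega) = (-3*y) dy ∧ dz + (-6*x - 2*z) dz ∧ dx + (2*x - 3) dx ∧ dy; curl F = (-3*y, -6*x - 2*z, 2*x - 3)

d omega = sum_{i<j} (∂f_j/∂x_i - ∂f_i/∂x_j) dx_i ∧ dx_j. Under the identification (dy ∧ dz, dz ∧ dx, dx ∧ dy) ↔ (e_x, e_y, e_z), the coefficients are exactly the components of curl F. Compute:
  ∂R/∂y - ∂Q/∂z = (0) - (3*y) = -3*y
  ∂P/∂z - ∂R/∂x = (0) - (6*x + 2*z) = -6*x - 2*z
  ∂Q/∂x - ∂P/∂y = (2*x) - (3) = 2*x - 3.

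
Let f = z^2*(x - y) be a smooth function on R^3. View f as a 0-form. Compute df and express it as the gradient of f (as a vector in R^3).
df = (z^2) dx + (-z^2) dy + (2*z*(x - y)) dz; grad f = (z^2, -z^2, 2*z*(x - y))

For a 0-form f, d f = (∂f/∂x) dx + (∂f/∂y) dy + (∂f/∂z) dz. The components of the vector representation are exactly the entries of grad f in Cartesian coordinates:
  ∂f/∂x = z^2
  ∂f/∂y = -z^2
  ∂f/∂z = 2*z*(x - y).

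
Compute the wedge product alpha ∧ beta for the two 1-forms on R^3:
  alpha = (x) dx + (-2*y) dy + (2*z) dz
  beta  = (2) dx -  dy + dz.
alpha ∧ beta = (-x + 4*y) dx ∧ dy + (x - 4*z) dx ∧ dz + (-2*y + 2*z) dy ∧ dz

Distribute the wedge, using dx_i ∧ dx_j = -dx_j ∧ dx_i and dx_i ∧ dx_i = 0. For each pair (i, j) with i < j, the coefficient of dx_i ∧ dx_j in alpha ∧ beta is (alpha_i * beta_j - alpha_j * beta_i). Collecting: alpha ∧ beta = (-x + 4*y) dx ∧ dy + (x - 4*z) dx ∧ dz + (-2*y + 2*z) dy ∧ dz.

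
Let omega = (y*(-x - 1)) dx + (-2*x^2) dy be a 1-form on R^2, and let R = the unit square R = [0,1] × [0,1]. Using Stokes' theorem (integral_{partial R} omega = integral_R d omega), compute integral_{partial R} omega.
integral_(partial R) omega = -1/2

Stokes: integral_partial_R omega = integral_R d omega with d omega = (∂Q/∂x - ∂P/∂y) dx ∧ dy.
  ∂Q/∂x = -4*x
  ∂P/∂y = -x - 1
  integrand = ∂Q/∂x - ∂P/∂y = 1 - 3*x.
Integrating over R: integral_0^1 integral_0^1 (1 - 3*x) dx dy = -1/2.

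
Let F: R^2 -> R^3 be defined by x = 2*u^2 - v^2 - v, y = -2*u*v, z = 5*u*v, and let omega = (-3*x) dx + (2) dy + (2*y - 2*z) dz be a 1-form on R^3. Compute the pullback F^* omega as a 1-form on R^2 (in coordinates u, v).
F^* omega = (-24*u^3 - 58*u*v^2 + 12*u*v - 4*v) du + (-58*u^2*v + 6*u^2 - 4*u - 6*v^3 - 9*v^2 - 3*v) dv

Using F^*(f dg) = (f ∘ F) d(g ∘ F), substitute each coordinate x_i by F_i(u, v) in f_i, and replace dx_i by d F_i = (∂F_i/∂u) du + (∂F_i/∂v) dv.
  For the x component: f_1(F) = -6*u^2 + 3*v^2 + 3*v; d F_1 = (4*u) du + (-2*v - 1) dv
  For the y component: f_2(F) = 2; d F_2 = (-2*v) du + (-2*u) dv
  For the z component: f_3(F) = -14*u*v; d F_3 = (5*v) du + (5*u) dv
Combining and collecting du, dv coefficients:
  coeff of du: -24*u^3 - 58*u*v^2 + 12*u*v - 4*v
  coeff of dv: -58*u^2*v + 6*u^2 - 4*u - 6*v^3 - 9*v^2 - 3*v
F^* omega = (-24*u^3 - 58*u*v^2 + 12*u*v - 4*v) du + (-58*u^2*v + 6*u^2 - 4*u - 6*v^3 - 9*v^2 - 3*v) dv.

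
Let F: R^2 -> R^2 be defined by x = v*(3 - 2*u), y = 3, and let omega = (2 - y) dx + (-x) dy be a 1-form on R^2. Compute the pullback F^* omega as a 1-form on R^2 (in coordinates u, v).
F^* omega = (2*v) du + (2*u - 3) dv

Using F^*(f dg) = (f ∘ F) d(g ∘ F), substitute each coordinate x_i by F_i(u, v) in f_i, and replace dx_i by d F_i = (∂F_i/∂u) du + (∂F_i/∂v) dv.
  For the x component: f_1(F) = -1; d F_1 = (-2*v) du + (3 - 2*u) dv
  For the y component: f_2(F) = v*(2*u - 3); d F_2 = (0) du + (0) dv
Combining and collecting du, dv coefficients:
  coeff of du: 2*v
  coeff of dv: 2*u - 3
F^* omega = (2*v) du + (2*u - 3) dv.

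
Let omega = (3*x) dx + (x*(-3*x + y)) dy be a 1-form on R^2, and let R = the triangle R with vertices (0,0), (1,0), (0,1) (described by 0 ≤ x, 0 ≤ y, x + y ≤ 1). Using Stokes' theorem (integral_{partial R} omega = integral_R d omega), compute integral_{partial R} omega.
integral_(partial R) omega = -5/6

Stokes: integral_partial_R omega = integral_R d omega with d omega = (∂Q/∂x - ∂P/∂y) dx ∧ dy.
  ∂Q/∂x = -6*x + y
  ∂P/∂y = 0
  integrand = ∂Q/∂x - ∂P/∂y = -6*x + y.
Integrating over R: integral_0^1 integral_0^{1-x} (-6*x + y) dy dx = -5/6.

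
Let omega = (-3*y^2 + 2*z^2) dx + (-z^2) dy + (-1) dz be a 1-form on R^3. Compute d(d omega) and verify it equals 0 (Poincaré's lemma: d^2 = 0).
d(d omega) = 0

Step 1: d omega = sum_{i<j} (∂f_j/∂x_i - ∂f_i/∂x_j) dx_i ∧ dx_j:
  coeff of dx ∧ dy: 6*y
  coeff of dx ∧ dz: -4*z
  coeff of dy ∧ dz: 2*z
Step 2: Apply d again to each 2-form coefficient. The only possible 3-form in R^3 is dx ∧ dy ∧ dz, with coefficient
  ∂(coeff of dy∧dz)/∂x - ∂(coeff of dx∧dz)/∂y + ∂(coeff of dx∧dy)/∂z
  = ∂/∂x (2*z) - ∂/∂y (-4*z) + ∂/∂z (6*y).
Each of these terms simplifies to sums of mixed partials that cancel in pairs. The result is 0 (by equality of mixed partials for smooth functions — Schwarz / Clairaut).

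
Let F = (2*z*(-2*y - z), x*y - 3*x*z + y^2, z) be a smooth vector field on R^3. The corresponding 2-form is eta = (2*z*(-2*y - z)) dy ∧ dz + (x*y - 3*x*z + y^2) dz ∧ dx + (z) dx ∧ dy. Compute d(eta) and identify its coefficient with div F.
d(eta) = (x + 2*y + 1) dx ∧ dy ∧ dz; div F = x + 2*y + 1

For a 2-form in R^3 of the form above, applying d gives a 3-form with coefficient ∂P/∂x + ∂Q/∂y + ∂R/∂z:
  ∂P/∂x = 0
  ∂Q/∂y = x + 2*y
  ∂R/∂z = 1
Sum = x + 2*y + 1, which is exactly div F.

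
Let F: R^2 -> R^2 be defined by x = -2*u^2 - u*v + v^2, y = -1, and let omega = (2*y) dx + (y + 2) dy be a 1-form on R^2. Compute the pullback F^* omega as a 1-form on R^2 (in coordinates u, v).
F^* omega = (8*u + 2*v) du + (2*u - 4*v) dv

Using F^*(f dg) = (f ∘ F) d(g ∘ F), substitute each coordinate x_i by F_i(u, v) in f_i, and replace dx_i by d F_i = (∂F_i/∂u) du + (∂F_i/∂v) dv.
  For the x component: f_1(F) = -2; d F_1 = (-4*u - v) du + (-u + 2*v) dv
  For the y component: f_2(F) = 1; d F_2 = (0) du + (0) dv
Combining and collecting du, dv coefficients:
  coeff of du: 8*u + 2*v
  coeff of dv: 2*u - 4*v
F^* omega = (8*u + 2*v) du + (2*u - 4*v) dv.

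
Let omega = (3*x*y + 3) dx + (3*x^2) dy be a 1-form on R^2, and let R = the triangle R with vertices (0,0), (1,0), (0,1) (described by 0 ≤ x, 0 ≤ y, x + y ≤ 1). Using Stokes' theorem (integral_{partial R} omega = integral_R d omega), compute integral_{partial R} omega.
integral_(partial R) omega = 1/2

Stokes: integral_partial_R omega = integral_R d omega with d omega = (∂Q/∂x - ∂P/∂y) dx ∧ dy.
  ∂Q/∂x = 6*x
  ∂P/∂y = 3*x
  integrand = ∂Q/∂x - ∂P/∂y = 3*x.
Integrating over R: integral_0^1 integral_0^{1-x} (3*x) dy dx = 1/2.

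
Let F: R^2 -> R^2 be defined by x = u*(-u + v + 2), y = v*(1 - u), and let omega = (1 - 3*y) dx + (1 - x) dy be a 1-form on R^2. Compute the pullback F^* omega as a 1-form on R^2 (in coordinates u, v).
F^* omega = (-7*u^2*v + 4*u*v^2 + 14*u*v - 2*u - 3*v^2 - 6*v + 2) du + (-u^3 + 4*u^2*v + 3*u^2 - 4*u*v - 2*u + 1) dv

Using F^*(f dg) = (f ∘ F) d(g ∘ F), substitute each coordinate x_i by F_i(u, v) in f_i, and replace dx_i by d F_i = (∂F_i/∂u) du + (∂F_i/∂v) dv.
  For the x component: f_1(F) = 3*u*v - 3*v + 1; d F_1 = (-2*u + v + 2) du + (u) dv
  For the y component: f_2(F) = u^2 - u*v - 2*u + 1; d F_2 = (-v) du + (1 - u) dv
Combining and collecting du, dv coefficients:
  coeff of du: -7*u^2*v + 4*u*v^2 + 14*u*v - 2*u - 3*v^2 - 6*v + 2
  coeff of dv: -u^3 + 4*u^2*v + 3*u^2 - 4*u*v - 2*u + 1
F^* omega = (-7*u^2*v + 4*u*v^2 + 14*u*v - 2*u - 3*v^2 - 6*v + 2) du + (-u^3 + 4*u^2*v + 3*u^2 - 4*u*v - 2*u + 1) dv.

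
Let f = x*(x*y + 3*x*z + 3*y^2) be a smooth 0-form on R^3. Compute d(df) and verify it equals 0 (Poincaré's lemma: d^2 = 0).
d(df) = 0

Step 1: df = sum_i (∂f/∂x_i) dx_i = (2*x*y + 6*x*z + 3*y^2) dx + (x*(x + 6*y)) dy + (3*x^2) dz.
Step 2: Apply d again. Using the 1-form formula, the coefficient of dx ∧ dy in d(df) is ∂^2 f/∂x ∂y - ∂^2 f/∂y ∂x = (2*x + 6*y) - (2*x + 6*y) = 0 (equality of mixed partials for smooth f).
Similarly for dx ∧ dz and dy ∧ dz — all coefficients vanish. So d(df) = 0.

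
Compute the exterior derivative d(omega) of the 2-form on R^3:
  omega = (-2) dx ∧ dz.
d(omega) = 0

For a 2-form omega = sum_{i<j} g_{ij} dx_i ∧ dx_j, the exterior derivative is
  d(omega) = sum_{i<j} d(g_{ij}) ∧ dx_i ∧ dx_j = sum_{i<j, k} (∂g_{ij}/∂x_k) dx_k ∧ dx_i ∧ dx_j.
Expand each term, using dx_k ∧ dx_i ∧ dx_j = sgn(permutation) dx_{(a)} ∧ dx_{(b)} ∧ dx_{(c)} with (a < b < c) sorted:

Collecting like 3-forms: d(omega) = 0.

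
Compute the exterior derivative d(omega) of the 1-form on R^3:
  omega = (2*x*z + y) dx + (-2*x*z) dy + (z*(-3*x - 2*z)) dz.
d(omega) = (-2*z - 1) dx ∧ dy + (-2*x - 3*z) dx ∧ dz + (2*x) dy ∧ dz

For a 1-form omega = sum_i f_i dx_i, the exterior derivative is
  d(omega) = sum_{i < j} (∂f_j/∂x_i - ∂f_i/∂x_j) dx_i ∧ dx_j.
  coefficient of dx ∧ dy: ∂f_2/∂x - ∂f_1/∂y = ∂(-2*x*z)/∂x - ∂(2*x*z + y)/∂y = -2*z - 1
  coefficient of dx ∧ dz: ∂f_3/∂x - ∂f_1/∂z = ∂(z*(-3*x - 2*z))/∂x - ∂(2*x*z + y)/∂z = -2*x - 3*z
  coefficient of dy ∧ dz: ∂f_3/∂y - ∂f_2/∂z = ∂(z*(-3*x - 2*z))/∂y - ∂(-2*x*z)/∂z = 2*x
Assembling: d(omega) = (-2*z - 1) dx ∧ dy + (-2*x - 3*z) dx ∧ dz + (2*x) dy ∧ dz.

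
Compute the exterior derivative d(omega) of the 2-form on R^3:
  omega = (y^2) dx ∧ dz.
d(omega) = (-2*y) dx ∧ dy ∧ dz

For a 2-form omega = sum_{i<j} g_{ij} dx_i ∧ dx_j, the exterior derivative is
  d(omega) = sum_{i<j} d(g_{ij}) ∧ dx_i ∧ dx_j = sum_{i<j, k} (∂g_{ij}/∂x_k) dx_k ∧ dx_i ∧ dx_j.
Expand each term, using dx_k ∧ dx_i ∧ dx_j = sgn(permutation) dx_{(a)} ∧ dx_{(b)} ∧ dx_{(c)} with (a < b < c) sorted:
  d(y^2) includes (∂/∂y)(y^2) dy = (2*y) dy, which multiplied by dx ∧ dz gives (-2*y) dx ∧ dy ∧ dz
Collecting like 3-forms: d(omega) = (-2*y) dx ∧ dy ∧ dz.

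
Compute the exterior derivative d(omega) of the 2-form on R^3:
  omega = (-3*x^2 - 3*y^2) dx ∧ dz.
d(omega) = (6*y) dx ∧ dy ∧ dz

For a 2-form omega = sum_{i<j} g_{ij} dx_i ∧ dx_j, the exterior derivative is
  d(omega) = sum_{i<j} d(g_{ij}) ∧ dx_i ∧ dx_j = sum_{i<j, k} (∂g_{ij}/∂x_k) dx_k ∧ dx_i ∧ dx_j.
Expand each term, using dx_k ∧ dx_i ∧ dx_j = sgn(permutation) dx_{(a)} ∧ dx_{(b)} ∧ dx_{(c)} with (a < b < c) sorted:
  d(-3*x^2 - 3*y^2) includes (∂/∂y)(-3*x^2 - 3*y^2) dy = (-6*y) dy, which multiplied by dx ∧ dz gives (6*y) dx ∧ dy ∧ dz
Collecting like 3-forms: d(omega) = (6*y) dx ∧ dy ∧ dz.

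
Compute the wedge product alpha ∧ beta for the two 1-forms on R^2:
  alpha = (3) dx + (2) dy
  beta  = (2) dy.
alpha ∧ beta = (6) dx ∧ dy

Distribute the wedge, using dx_i ∧ dx_j = -dx_j ∧ dx_i and dx_i ∧ dx_i = 0. For each pair (i, j) with i < j, the coefficient of dx_i ∧ dx_j in alpha ∧ beta is (alpha_i * beta_j - alpha_j * beta_i). Collecting: alpha ∧ beta = (6) dx ∧ dy.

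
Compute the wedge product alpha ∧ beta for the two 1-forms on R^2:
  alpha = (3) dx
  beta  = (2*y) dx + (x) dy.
alpha ∧ beta = (3*x) dx ∧ dy

Distribute the wedge, using dx_i ∧ dx_j = -dx_j ∧ dx_i and dx_i ∧ dx_i = 0. For each pair (i, j) with i < j, the coefficient of dx_i ∧ dx_j in alpha ∧ beta is (alpha_i * beta_j - alpha_j * beta_i). Collecting: alpha ∧ beta = (3*x) dx ∧ dy.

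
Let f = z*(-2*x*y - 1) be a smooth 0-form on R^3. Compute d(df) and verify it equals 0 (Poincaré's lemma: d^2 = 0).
d(df) = 0

Step 1: df = sum_i (∂f/∂x_i) dx_i = (-2*y*z) dx + (-2*x*z) dy + (-2*x*y - 1) dz.
Step 2: Apply d again. Using the 1-form formula, the coefficient of dx ∧ dy in d(df) is ∂^2 f/∂x ∂y - ∂^2 f/∂y ∂x = (-2*z) - (-2*z) = 0 (equality of mixed partials for smooth f).
Similarly for dx ∧ dz and dy ∧ dz — all coefficients vanish. So d(df) = 0.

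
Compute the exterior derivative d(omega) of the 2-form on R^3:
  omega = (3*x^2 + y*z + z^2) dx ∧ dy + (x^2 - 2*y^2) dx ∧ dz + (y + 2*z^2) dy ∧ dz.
d(omega) = (5*y + 2*z) dx ∧ dy ∧ dz

For a 2-form omega = sum_{i<j} g_{ij} dx_i ∧ dx_j, the exterior derivative is
  d(omega) = sum_{i<j} d(g_{ij}) ∧ dx_i ∧ dx_j = sum_{i<j, k} (∂g_{ij}/∂x_k) dx_k ∧ dx_i ∧ dx_j.
Expand each term, using dx_k ∧ dx_i ∧ dx_j = sgn(permutation) dx_{(a)} ∧ dx_{(b)} ∧ dx_{(c)} with (a < b < c) sorted:
  d(3*x^2 + y*z + z^2) includes (∂/∂z)(3*x^2 + y*z + z^2) dz = (y + 2*z) dz, which multiplied by dx ∧ dy gives (y + 2*z) dx ∧ dy ∧ dz
  d(x^2 - 2*y^2) includes (∂/∂y)(x^2 - 2*y^2) dy = (-4*y) dy, which multiplied by dx ∧ dz gives (4*y) dx ∧ dy ∧ dz
Collecting like 3-forms: d(omega) = (5*y + 2*z) dx ∧ dy ∧ dz.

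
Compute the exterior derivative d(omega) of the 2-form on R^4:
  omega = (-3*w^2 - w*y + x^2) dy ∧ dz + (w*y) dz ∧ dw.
d(omega) = (2*x) dx ∧ dy ∧ dz + (-5*w - y) dy ∧ dz ∧ dw

For a 2-form omega = sum_{i<j} g_{ij} dx_i ∧ dx_j, the exterior derivative is
  d(omega) = sum_{i<j} d(g_{ij}) ∧ dx_i ∧ dx_j = sum_{i<j, k} (∂g_{ij}/∂x_k) dx_k ∧ dx_i ∧ dx_j.
Expand each term, using dx_k ∧ dx_i ∧ dx_j = sgn(permutation) dx_{(a)} ∧ dx_{(b)} ∧ dx_{(c)} with (a < b < c) sorted:
  d(-3*w^2 - w*y + x^2) includes (∂/∂x)(-3*w^2 - w*y + x^2) dx = (2*x) dx, which multiplied by dy ∧ dz gives (2*x) dx ∧ dy ∧ dz
  d(-3*w^2 - w*y + x^2) includes (∂/∂w)(-3*w^2 - w*y + x^2) dw = (-6*w - y) dw, which multiplied by dy ∧ dz gives (-6*w - y) dy ∧ dz ∧ dw
  d(w*y) includes (∂/∂y)(w*y) dy = (w) dy, which multiplied by dz ∧ dw gives (w) dy ∧ dz ∧ dw
Collecting like 3-forms: d(omega) = (2*x) dx ∧ dy ∧ dz + (-5*w - y) dy ∧ dz ∧ dw.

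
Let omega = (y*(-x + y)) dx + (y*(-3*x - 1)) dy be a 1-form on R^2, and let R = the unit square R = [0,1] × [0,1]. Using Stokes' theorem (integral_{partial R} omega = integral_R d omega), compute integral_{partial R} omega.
integral_(partial R) omega = -2

Stokes: integral_partial_R omega = integral_R d omega with d omega = (∂Q/∂x - ∂P/∂y) dx ∧ dy.
  ∂Q/∂x = -3*y
  ∂P/∂y = -x + 2*y
  integrand = ∂Q/∂x - ∂P/∂y = x - 5*y.
Integrating over R: integral_0^1 integral_0^1 (x - 5*y) dx dy = -2.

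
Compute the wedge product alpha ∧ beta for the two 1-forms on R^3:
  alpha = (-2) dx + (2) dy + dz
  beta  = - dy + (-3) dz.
alpha ∧ beta = (2) dx ∧ dy + (6) dx ∧ dz + (-5) dy ∧ dz

Distribute the wedge, using dx_i ∧ dx_j = -dx_j ∧ dx_i and dx_i ∧ dx_i = 0. For each pair (i, j) with i < j, the coefficient of dx_i ∧ dx_j in alpha ∧ beta is (alpha_i * beta_j - alpha_j * beta_i). Collecting: alpha ∧ beta = (2) dx ∧ dy + (6) dx ∧ dz + (-5) dy ∧ dz.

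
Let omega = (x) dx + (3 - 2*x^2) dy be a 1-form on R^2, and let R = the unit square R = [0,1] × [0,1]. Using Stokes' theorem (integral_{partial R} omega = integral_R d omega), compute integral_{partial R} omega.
integral_(partial R) omega = -2

Stokes: integral_partial_R omega = integral_R d omega with d omega = (∂Q/∂x - ∂P/∂y) dx ∧ dy.
  ∂Q/∂x = -4*x
  ∂P/∂y = 0
  integrand = ∂Q/∂x - ∂P/∂y = -4*x.
Integrating over R: integral_0^1 integral_0^1 (-4*x) dx dy = -2.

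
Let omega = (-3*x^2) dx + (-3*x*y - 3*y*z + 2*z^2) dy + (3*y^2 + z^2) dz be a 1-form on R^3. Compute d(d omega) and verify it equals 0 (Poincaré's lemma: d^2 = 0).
d(d omega) = 0

Step 1: d omega = sum_{i<j} (∂f_j/∂x_i - ∂f_i/∂x_j) dx_i ∧ dx_j:
  coeff of dx ∧ dy: -3*y
  coeff of dx ∧ dz: 0
  coeff of dy ∧ dz: 9*y - 4*z
Step 2: Apply d again to each 2-form coefficient. The only possible 3-form in R^3 is dx ∧ dy ∧ dz, with coefficient
  ∂(coeff of dy∧dz)/∂x - ∂(coeff of dx∧dz)/∂y + ∂(coeff of dx∧dy)/∂z
  = ∂/∂x (9*y - 4*z) - ∂/∂y (0) + ∂/∂z (-3*y).
Each of these terms simplifies to sums of mixed partials that cancel in pairs. The result is 0 (by equality of mixed partials for smooth functions — Schwarz / Clairaut).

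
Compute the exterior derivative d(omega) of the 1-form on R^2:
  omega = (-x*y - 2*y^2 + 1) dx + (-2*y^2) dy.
d(omega) = (x + 4*y) dx ∧ dy

For a 1-form omega = sum_i f_i dx_i, the exterior derivative is
  d(omega) = sum_{i < j} (∂f_j/∂x_i - ∂f_i/∂x_j) dx_i ∧ dx_j.
  coefficient of dx ∧ dy: ∂f_2/∂x - ∂f_1/∂y = ∂(-2*y^2)/∂x - ∂(-x*y - 2*y^2 + 1)/∂y = x + 4*y
Assembling: d(omega) = (x + 4*y) dx ∧ dy.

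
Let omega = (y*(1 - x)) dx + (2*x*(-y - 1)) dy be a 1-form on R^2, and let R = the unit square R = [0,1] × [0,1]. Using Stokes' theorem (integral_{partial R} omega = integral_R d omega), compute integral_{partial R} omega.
integral_(partial R) omega = -7/2

Stokes: integral_partial_R omega = integral_R d omega with d omega = (∂Q/∂x - ∂P/∂y) dx ∧ dy.
  ∂Q/∂x = -2*y - 2
  ∂P/∂y = 1 - x
  integrand = ∂Q/∂x - ∂P/∂y = x - 2*y - 3.
Integrating over R: integral_0^1 integral_0^1 (x - 2*y - 3) dx dy = -7/2.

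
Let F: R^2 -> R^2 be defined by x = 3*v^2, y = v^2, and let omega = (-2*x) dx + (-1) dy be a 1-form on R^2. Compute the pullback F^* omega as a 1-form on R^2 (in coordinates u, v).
F^* omega = (-36*v^3 - 2*v) dv

Using F^*(f dg) = (f ∘ F) d(g ∘ F), substitute each coordinate x_i by F_i(u, v) in f_i, and replace dx_i by d F_i = (∂F_i/∂u) du + (∂F_i/∂v) dv.
  For the x component: f_1(F) = -6*v^2; d F_1 = (0) du + (6*v) dv
  For the y component: f_2(F) = -1; d F_2 = (0) du + (2*v) dv
Combining and collecting du, dv coefficients:
  coeff of du: 0
  coeff of dv: -36*v^3 - 2*v
F^* omega = (-36*v^3 - 2*v) dv.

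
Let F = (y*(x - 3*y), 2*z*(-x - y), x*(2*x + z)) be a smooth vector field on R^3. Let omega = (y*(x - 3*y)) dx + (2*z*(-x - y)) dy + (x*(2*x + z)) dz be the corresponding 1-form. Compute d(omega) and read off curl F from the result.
d(omega) = (2*x + 2*y) dy ∧ dz + (-4*x - z) dz ∧ dx + (-x + 6*y - 2*z) dx ∧ dy; curl F = (2*x + 2*y, -4*x - z, -x + 6*y - 2*z)

d omega = sum_{i<j} (∂f_j/∂x_i - ∂f_i/∂x_j) dx_i ∧ dx_j. Under the identification (dy ∧ dz, dz ∧ dx, dx ∧ dy) ↔ (e_x, e_y, e_z), the coefficients are exactly the components of curl F. Compute:
  ∂R/∂y - ∂Q/∂z = (0) - (-2*x - 2*y) = 2*x + 2*y
  ∂P/∂z - ∂R/∂x = (0) - (4*x + z) = -4*x - z
  ∂Q/∂x - ∂P/∂y = (-2*z) - (x - 6*y) = -x + 6*y - 2*z.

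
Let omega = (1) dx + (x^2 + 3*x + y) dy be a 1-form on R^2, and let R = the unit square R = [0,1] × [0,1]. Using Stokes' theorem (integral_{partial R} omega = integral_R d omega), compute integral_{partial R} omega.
integral_(partial R) omega = 4

Stokes: integral_partial_R omega = integral_R d omega with d omega = (∂Q/∂x - ∂P/∂y) dx ∧ dy.
  ∂Q/∂x = 2*x + 3
  ∂P/∂y = 0
  integrand = ∂Q/∂x - ∂P/∂y = 2*x + 3.
Integrating over R: integral_0^1 integral_0^1 (2*x + 3) dx dy = 4.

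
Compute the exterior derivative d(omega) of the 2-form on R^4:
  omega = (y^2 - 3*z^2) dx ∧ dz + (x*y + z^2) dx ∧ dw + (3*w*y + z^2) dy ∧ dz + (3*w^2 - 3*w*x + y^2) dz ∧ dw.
d(omega) = (-2*y) dx ∧ dy ∧ dz + (-x) dx ∧ dy ∧ dw + (-3*w - 2*z) dx ∧ dz ∧ dw + (5*y) dy ∧ dz ∧ dw

For a 2-form omega = sum_{i<j} g_{ij} dx_i ∧ dx_j, the exterior derivative is
  d(omega) = sum_{i<j} d(g_{ij}) ∧ dx_i ∧ dx_j = sum_{i<j, k} (∂g_{ij}/∂x_k) dx_k ∧ dx_i ∧ dx_j.
Expand each term, using dx_k ∧ dx_i ∧ dx_j = sgn(permutation) dx_{(a)} ∧ dx_{(b)} ∧ dx_{(c)} with (a < b < c) sorted:
  d(y^2 - 3*z^2) includes (∂/∂y)(y^2 - 3*z^2) dy = (2*y) dy, which multiplied by dx ∧ dz gives (-2*y) dx ∧ dy ∧ dz
  d(x*y + z^2) includes (∂/∂y)(x*y + z^2) dy = (x) dy, which multiplied by dx ∧ dw gives (-x) dx ∧ dy ∧ dw
  d(x*y + z^2) includes (∂/∂z)(x*y + z^2) dz = (2*z) dz, which multiplied by dx ∧ dw gives (-2*z) dx ∧ dz ∧ dw
  d(3*w*y + z^2) includes (∂/∂w)(3*w*y + z^2) dw = (3*y) dw, which multiplied by dy ∧ dz gives (3*y) dy ∧ dz ∧ dw
  d(3*w^2 - 3*w*x + y^2) includes (∂/∂x)(3*w^2 - 3*w*x + y^2) dx = (-3*w) dx, which multiplied by dz ∧ dw gives (-3*w) dx ∧ dz ∧ dw
  d(3*w^2 - 3*w*x + y^2) includes (∂/∂y)(3*w^2 - 3*w*x + y^2) dy = (2*y) dy, which multiplied by dz ∧ dw gives (2*y) dy ∧ dz ∧ dw
Collecting like 3-forms: d(omega) = (-2*y) dx ∧ dy ∧ dz + (-x) dx ∧ dy ∧ dw + (-3*w - 2*z) dx ∧ dz ∧ dw + (5*y) dy ∧ dz ∧ dw.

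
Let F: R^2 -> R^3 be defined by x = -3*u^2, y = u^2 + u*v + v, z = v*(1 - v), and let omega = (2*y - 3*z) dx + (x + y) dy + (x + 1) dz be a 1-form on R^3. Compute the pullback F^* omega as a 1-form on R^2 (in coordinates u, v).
F^* omega = (-16*u^3 - 12*u^2*v - 17*u*v^2 + 8*u*v + v^2) du + (-2*u^3 + 7*u^2*v - 5*u^2 + 2*u*v - v + 1) dv

Using F^*(f dg) = (f ∘ F) d(g ∘ F), substitute each coordinate x_i by F_i(u, v) in f_i, and replace dx_i by d F_i = (∂F_i/∂u) du + (∂F_i/∂v) dv.
  For the x component: f_1(F) = 2*u^2 + 2*u*v + 3*v^2 - v; d F_1 = (-6*u) du + (0) dv
  For the y component: f_2(F) = -2*u^2 + u*v + v; d F_2 = (2*u + v) du + (u + 1) dv
  For the z component: f_3(F) = 1 - 3*u^2; d F_3 = (0) du + (1 - 2*v) dv
Combining and collecting du, dv coefficients:
  coeff of du: -16*u^3 - 12*u^2*v - 17*u*v^2 + 8*u*v + v^2
  coeff of dv: -2*u^3 + 7*u^2*v - 5*u^2 + 2*u*v - v + 1
F^* omega = (-16*u^3 - 12*u^2*v - 17*u*v^2 + 8*u*v + v^2) du + (-2*u^3 + 7*u^2*v - 5*u^2 + 2*u*v - v + 1) dv.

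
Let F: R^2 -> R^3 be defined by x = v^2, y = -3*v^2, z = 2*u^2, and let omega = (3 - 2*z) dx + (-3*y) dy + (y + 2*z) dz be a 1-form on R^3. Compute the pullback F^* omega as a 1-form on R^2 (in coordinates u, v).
F^* omega = (16*u^3 - 12*u*v^2) du + (2*v*(-4*u^2 - 27*v^2 + 3)) dv

Using F^*(f dg) = (f ∘ F) d(g ∘ F), substitute each coordinate x_i by F_i(u, v) in f_i, and replace dx_i by d F_i = (∂F_i/∂u) du + (∂F_i/∂v) dv.
  For the x component: f_1(F) = 3 - 4*u^2; d F_1 = (0) du + (2*v) dv
  For the y component: f_2(F) = 9*v^2; d F_2 = (0) du + (-6*v) dv
  For the z component: f_3(F) = 4*u^2 - 3*v^2; d F_3 = (4*u) du + (0) dv
Combining and collecting du, dv coefficients:
  coeff of du: 16*u^3 - 12*u*v^2
  coeff of dv: 2*v*(-4*u^2 - 27*v^2 + 3)
F^* omega = (16*u^3 - 12*u*v^2) du + (2*v*(-4*u^2 - 27*v^2 + 3)) dv.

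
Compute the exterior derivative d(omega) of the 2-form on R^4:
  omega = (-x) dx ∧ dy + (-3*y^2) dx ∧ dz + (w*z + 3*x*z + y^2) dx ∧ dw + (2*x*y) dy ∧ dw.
d(omega) = (6*y) dx ∧ dy ∧ dz + (-w - 3*x) dx ∧ dz ∧ dw

For a 2-form omega = sum_{i<j} g_{ij} dx_i ∧ dx_j, the exterior derivative is
  d(omega) = sum_{i<j} d(g_{ij}) ∧ dx_i ∧ dx_j = sum_{i<j, k} (∂g_{ij}/∂x_k) dx_k ∧ dx_i ∧ dx_j.
Expand each term, using dx_k ∧ dx_i ∧ dx_j = sgn(permutation) dx_{(a)} ∧ dx_{(b)} ∧ dx_{(c)} with (a < b < c) sorted:
  d(-3*y^2) includes (∂/∂y)(-3*y^2) dy = (-6*y) dy, which multiplied by dx ∧ dz gives (6*y) dx ∧ dy ∧ dz
  d(w*z + 3*x*z + y^2) includes (∂/∂y)(w*z + 3*x*z + y^2) dy = (2*y) dy, which multiplied by dx ∧ dw gives (-2*y) dx ∧ dy ∧ dw
  d(w*z + 3*x*z + y^2) includes (∂/∂z)(w*z + 3*x*z + y^2) dz = (w + 3*x) dz, which multiplied by dx ∧ dw gives (-w - 3*x) dx ∧ dz ∧ dw
  d(2*x*y) includes (∂/∂x)(2*x*y) dx = (2*y) dx, which multiplied by dy ∧ dw gives (2*y) dx ∧ dy ∧ dw
Collecting like 3-forms: d(omega) = (6*y) dx ∧ dy ∧ dz + (-w - 3*x) dx ∧ dz ∧ dw.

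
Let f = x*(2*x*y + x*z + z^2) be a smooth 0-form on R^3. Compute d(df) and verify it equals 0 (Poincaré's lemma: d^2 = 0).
d(df) = 0

Step 1: df = sum_i (∂f/∂x_i) dx_i = (4*x*y + 2*x*z + z^2) dx + (2*x^2) dy + (x*(x + 2*z)) dz.
Step 2: Apply d again. Using the 1-form formula, the coefficient of dx ∧ dy in d(df) is ∂^2 f/∂x ∂y - ∂^2 f/∂y ∂x = (4*x) - (4*x) = 0 (equality of mixed partials for smooth f).
Similarly for dx ∧ dz and dy ∧ dz — all coefficients vanish. So d(df) = 0.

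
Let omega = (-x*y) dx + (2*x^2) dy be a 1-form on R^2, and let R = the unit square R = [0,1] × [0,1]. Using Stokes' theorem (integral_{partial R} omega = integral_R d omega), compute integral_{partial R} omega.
integral_(partial R) omega = 5/2

Stokes: integral_partial_R omega = integral_R d omega with d omega = (∂Q/∂x - ∂P/∂y) dx ∧ dy.
  ∂Q/∂x = 4*x
  ∂P/∂y = -x
  integrand = ∂Q/∂x - ∂P/∂y = 5*x.
Integrating over R: integral_0^1 integral_0^1 (5*x) dx dy = 5/2.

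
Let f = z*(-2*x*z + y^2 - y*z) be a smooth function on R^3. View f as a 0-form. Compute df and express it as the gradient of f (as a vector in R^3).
df = (-2*z^2) dx + (z*(2*y - z)) dy + (-4*x*z + y^2 - 2*y*z) dz; grad f = (-2*z^2, z*(2*y - z), -4*x*z + y^2 - 2*y*z)

For a 0-form f, d f = (∂f/∂x) dx + (∂f/∂y) dy + (∂f/∂z) dz. The components of the vector representation are exactly the entries of grad f in Cartesian coordinates:
  ∂f/∂x = -2*z^2
  ∂f/∂y = z*(2*y - z)
  ∂f/∂z = -4*x*z + y^2 - 2*y*z.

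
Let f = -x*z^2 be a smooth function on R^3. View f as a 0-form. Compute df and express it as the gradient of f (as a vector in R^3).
df = (-z^2) dx + (0) dy + (-2*x*z) dz; grad f = (-z^2, 0, -2*x*z)

For a 0-form f, d f = (∂f/∂x) dx + (∂f/∂y) dy + (∂f/∂z) dz. The components of the vector representation are exactly the entries of grad f in Cartesian coordinates:
  ∂f/∂x = -z^2
  ∂f/∂y = 0
  ∂f/∂z = -2*x*z.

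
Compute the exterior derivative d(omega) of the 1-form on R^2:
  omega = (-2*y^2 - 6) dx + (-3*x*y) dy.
d(omega) = (y) dx ∧ dy

For a 1-form omega = sum_i f_i dx_i, the exterior derivative is
  d(omega) = sum_{i < j} (∂f_j/∂x_i - ∂f_i/∂x_j) dx_i ∧ dx_j.
  coefficient of dx ∧ dy: ∂f_2/∂x - ∂f_1/∂y = ∂(-3*x*y)/∂x - ∂(-2*y^2 - 6)/∂y = y
Assembling: d(omega) = (y) dx ∧ dy.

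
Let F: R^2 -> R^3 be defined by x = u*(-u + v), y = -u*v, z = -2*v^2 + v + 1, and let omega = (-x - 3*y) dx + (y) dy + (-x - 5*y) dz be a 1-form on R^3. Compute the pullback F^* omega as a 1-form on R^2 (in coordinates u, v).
F^* omega = (u*(-2*u^2 - 3*u*v + 3*v^2)) du + (u*(u^2 - u*v + u - 16*v^2 + 4*v)) dv

Using F^*(f dg) = (f ∘ F) d(g ∘ F), substitute each coordinate x_i by F_i(u, v) in f_i, and replace dx_i by d F_i = (∂F_i/∂u) du + (∂F_i/∂v) dv.
  For the x component: f_1(F) = u*(u + 2*v); d F_1 = (-2*u + v) du + (u) dv
  For the y component: f_2(F) = -u*v; d F_2 = (-v) du + (-u) dv
  For the z component: f_3(F) = u*(u + 4*v); d F_3 = (0) du + (1 - 4*v) dv
Combining and collecting du, dv coefficients:
  coeff of du: u*(-2*u^2 - 3*u*v + 3*v^2)
  coeff of dv: u*(u^2 - u*v + u - 16*v^2 + 4*v)
F^* omega = (u*(-2*u^2 - 3*u*v + 3*v^2)) du + (u*(u^2 - u*v + u - 16*v^2 + 4*v)) dv.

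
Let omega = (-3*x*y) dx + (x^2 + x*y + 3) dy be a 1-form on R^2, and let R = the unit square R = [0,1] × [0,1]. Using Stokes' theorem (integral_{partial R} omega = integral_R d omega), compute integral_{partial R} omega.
integral_(partial R) omega = 3

Stokes: integral_partial_R omega = integral_R d omega with d omega = (∂Q/∂x - ∂P/∂y) dx ∧ dy.
  ∂Q/∂x = 2*x + y
  ∂P/∂y = -3*x
  integrand = ∂Q/∂x - ∂P/∂y = 5*x + y.
Integrating over R: integral_0^1 integral_0^1 (5*x + y) dx dy = 3.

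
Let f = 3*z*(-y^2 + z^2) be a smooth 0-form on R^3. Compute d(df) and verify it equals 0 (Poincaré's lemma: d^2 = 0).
d(df) = 0

Step 1: df = sum_i (∂f/∂x_i) dx_i = (0) dx + (-6*y*z) dy + (-3*y^2 + 9*z^2) dz.
Step 2: Apply d again. Using the 1-form formula, the coefficient of dx ∧ dy in d(df) is ∂^2 f/∂x ∂y - ∂^2 f/∂y ∂x = (0) - (0) = 0 (equality of mixed partials for smooth f).
Similarly for dx ∧ dz and dy ∧ dz — all coefficients vanish. So d(df) = 0.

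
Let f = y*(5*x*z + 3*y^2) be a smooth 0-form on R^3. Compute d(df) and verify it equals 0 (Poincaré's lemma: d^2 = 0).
d(df) = 0

Step 1: df = sum_i (∂f/∂x_i) dx_i = (5*y*z) dx + (5*x*z + 9*y^2) dy + (5*x*y) dz.
Step 2: Apply d again. Using the 1-form formula, the coefficient of dx ∧ dy in d(df) is ∂^2 f/∂x ∂y - ∂^2 f/∂y ∂x = (5*z) - (5*z) = 0 (equality of mixed partials for smooth f).
Similarly for dx ∧ dz and dy ∧ dz — all coefficients vanish. So d(df) = 0.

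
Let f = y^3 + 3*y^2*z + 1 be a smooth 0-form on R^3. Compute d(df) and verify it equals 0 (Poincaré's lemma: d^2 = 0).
d(df) = 0

Step 1: df = sum_i (∂f/∂x_i) dx_i = (0) dx + (3*y*(y + 2*z)) dy + (3*y^2) dz.
Step 2: Apply d again. Using the 1-form formula, the coefficient of dx ∧ dy in d(df) is ∂^2 f/∂x ∂y - ∂^2 f/∂y ∂x = (0) - (0) = 0 (equality of mixed partials for smooth f).
Similarly for dx ∧ dz and dy ∧ dz — all coefficients vanish. So d(df) = 0.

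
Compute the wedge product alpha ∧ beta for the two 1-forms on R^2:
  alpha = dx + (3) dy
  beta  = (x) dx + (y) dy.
alpha ∧ beta = (-3*x + y) dx ∧ dy

Distribute the wedge, using dx_i ∧ dx_j = -dx_j ∧ dx_i and dx_i ∧ dx_i = 0. For each pair (i, j) with i < j, the coefficient of dx_i ∧ dx_j in alpha ∧ beta is (alpha_i * beta_j - alpha_j * beta_i). Collecting: alpha ∧ beta = (-3*x + y) dx ∧ dy.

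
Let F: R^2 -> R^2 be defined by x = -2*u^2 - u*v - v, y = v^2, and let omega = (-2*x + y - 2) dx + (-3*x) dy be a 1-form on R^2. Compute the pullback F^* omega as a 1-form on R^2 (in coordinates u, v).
F^* omega = (-16*u^3 - 12*u^2*v - 6*u*v^2 - 8*u*v + 8*u - v^3 - 2*v^2 + 2*v) du + (-4*u^3 + 10*u^2*v - 4*u^2 + 5*u*v^2 - 4*u*v + 2*u + 5*v^2 - 2*v + 2) dv

Using F^*(f dg) = (f ∘ F) d(g ∘ F), substitute each coordinate x_i by F_i(u, v) in f_i, and replace dx_i by d F_i = (∂F_i/∂u) du + (∂F_i/∂v) dv.
  For the x component: f_1(F) = 4*u^2 + 2*u*v + v^2 + 2*v - 2; d F_1 = (-4*u - v) du + (-u - 1) dv
  For the y component: f_2(F) = 6*u^2 + 3*u*v + 3*v; d F_2 = (0) du + (2*v) dv
Combining and collecting du, dv coefficients:
  coeff of du: -16*u^3 - 12*u^2*v - 6*u*v^2 - 8*u*v + 8*u - v^3 - 2*v^2 + 2*v
  coeff of dv: -4*u^3 + 10*u^2*v - 4*u^2 + 5*u*v^2 - 4*u*v + 2*u + 5*v^2 - 2*v + 2
F^* omega = (-16*u^3 - 12*u^2*v - 6*u*v^2 - 8*u*v + 8*u - v^3 - 2*v^2 + 2*v) du + (-4*u^3 + 10*u^2*v - 4*u^2 + 5*u*v^2 - 4*u*v + 2*u + 5*v^2 - 2*v + 2) dv.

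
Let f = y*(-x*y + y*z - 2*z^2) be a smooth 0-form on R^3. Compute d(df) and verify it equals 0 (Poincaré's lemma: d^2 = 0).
d(df) = 0

Step 1: df = sum_i (∂f/∂x_i) dx_i = (-y^2) dx + (-2*x*y + 2*y*z - 2*z^2) dy + (y*(y - 4*z)) dz.
Step 2: Apply d again. Using the 1-form formula, the coefficient of dx ∧ dy in d(df) is ∂^2 f/∂x ∂y - ∂^2 f/∂y ∂x = (-2*y) - (-2*y) = 0 (equality of mixed partials for smooth f).
Similarly for dx ∧ dz and dy ∧ dz — all coefficients vanish. So d(df) = 0.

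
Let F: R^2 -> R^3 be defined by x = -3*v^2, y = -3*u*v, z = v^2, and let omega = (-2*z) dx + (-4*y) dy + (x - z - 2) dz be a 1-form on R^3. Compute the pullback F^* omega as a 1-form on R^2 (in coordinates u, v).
F^* omega = (-36*u*v^2) du + (4*v*(-9*u^2 + v^2 - 1)) dv

Using F^*(f dg) = (f ∘ F) d(g ∘ F), substitute each coordinate x_i by F_i(u, v) in f_i, and replace dx_i by d F_i = (∂F_i/∂u) du + (∂F_i/∂v) dv.
  For the x component: f_1(F) = -2*v^2; d F_1 = (0) du + (-6*v) dv
  For the y component: f_2(F) = 12*u*v; d F_2 = (-3*v) du + (-3*u) dv
  For the z component: f_3(F) = -4*v^2 - 2; d F_3 = (0) du + (2*v) dv
Combining and collecting du, dv coefficients:
  coeff of du: -36*u*v^2
  coeff of dv: 4*v*(-9*u^2 + v^2 - 1)
F^* omega = (-36*u*v^2) du + (4*v*(-9*u^2 + v^2 - 1)) dv.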